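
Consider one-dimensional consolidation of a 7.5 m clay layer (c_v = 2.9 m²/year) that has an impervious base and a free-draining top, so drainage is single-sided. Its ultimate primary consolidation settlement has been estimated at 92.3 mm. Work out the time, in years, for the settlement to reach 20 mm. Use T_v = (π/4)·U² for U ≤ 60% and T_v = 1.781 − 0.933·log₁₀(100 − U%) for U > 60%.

t ≈ 0.715 years

Drainage path length: H_d = H = 7.5 m (single drainage).
U = S(t)/S_ult = 20/92.3 = 0.2167.
U ≤ 60%: T_v = (π/4)·U² = (π/4)×0.21668² = 0.036876.
t = T_v·H_d²/c_v = 0.036876×7.5²/2.9 = 0.7153 years.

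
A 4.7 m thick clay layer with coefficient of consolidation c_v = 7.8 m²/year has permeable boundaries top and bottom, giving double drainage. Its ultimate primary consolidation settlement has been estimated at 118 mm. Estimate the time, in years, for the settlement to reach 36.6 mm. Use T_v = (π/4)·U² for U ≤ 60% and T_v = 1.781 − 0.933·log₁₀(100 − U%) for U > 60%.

t ≈ 0.0535 years

Drainage path length: H_d = H/2 = 2.35 m (double drainage).
U = S(t)/S_ult = 36.6/118 = 0.3102.
U ≤ 60%: T_v = (π/4)·U² = (π/4)×0.31017² = 0.075559.
t = T_v·H_d²/c_v = 0.075559×2.35²/7.8 = 0.0535 years.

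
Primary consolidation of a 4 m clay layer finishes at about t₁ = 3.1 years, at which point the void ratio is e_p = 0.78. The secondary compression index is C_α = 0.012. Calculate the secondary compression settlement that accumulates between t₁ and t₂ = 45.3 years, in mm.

S_s ≈ 31.4 mm

Secondary compression: S_s = C_α·H/(1+e_p)·log₁₀(t₂/t₁)
S_s = 0.012×4/(1+0.78)×log₁₀(45.3/3.1)
    = 0.02697 × 1.165 = 0.03141 m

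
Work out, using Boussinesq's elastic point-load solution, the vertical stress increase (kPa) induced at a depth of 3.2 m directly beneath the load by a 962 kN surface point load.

Boussinesq vertical stress below a point load on an elastic half-space:
Δσ_z = 3P/(2πz²) · [1 + (r/z)²]^(−5/2)
r/z = 0/3.2 = 0; [1+(r/z)²]^(−5/2) = 1.
Δσ_z = 3×962/(2π×3.2²) × 1 = 44.856 × 1 = 44.86 kPa

Δσ_z ≈ 44.9 kPa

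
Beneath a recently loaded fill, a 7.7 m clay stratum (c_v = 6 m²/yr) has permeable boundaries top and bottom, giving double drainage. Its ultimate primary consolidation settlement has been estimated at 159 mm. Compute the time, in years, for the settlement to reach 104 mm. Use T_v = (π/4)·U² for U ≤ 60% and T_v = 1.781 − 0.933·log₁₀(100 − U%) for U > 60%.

Drainage path length: H_d = H/2 = 3.85 m (double drainage).
U = S(t)/S_ult = 104/159 = 0.6541.
U > 60%: T_v = 1.781 − 0.933·log₁₀(100 − 65.409) = 0.34515.
t = T_v·H_d²/c_v = 0.34515×3.85²/6 = 0.8527 years.

t ≈ 0.853 years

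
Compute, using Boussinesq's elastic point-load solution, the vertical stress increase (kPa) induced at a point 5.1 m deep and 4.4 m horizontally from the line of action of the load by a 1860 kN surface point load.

Boussinesq vertical stress below a point load on an elastic half-space:
Δσ_z = 3P/(2πz²) · [1 + (r/z)²]^(−5/2)
r/z = 4.4/5.1 = 0.86275; [1+(r/z)²]^(−5/2) = 0.24885.
Δσ_z = 3×1860/(2π×5.1²) × 0.24885 = 34.144 × 0.24885 = 8.497 kPa

Δσ_z ≈ 8.5 kPa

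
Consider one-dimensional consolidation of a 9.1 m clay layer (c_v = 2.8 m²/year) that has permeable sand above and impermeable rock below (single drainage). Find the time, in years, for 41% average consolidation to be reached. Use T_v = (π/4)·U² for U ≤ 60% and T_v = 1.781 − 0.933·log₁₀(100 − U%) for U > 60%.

t ≈ 3.9 years

Drainage path length: H_d = H = 9.1 m (single drainage).
U ≤ 60%: T_v = (π/4)·U² = (π/4)×0.41² = 0.13203.
t = T_v·H_d²/c_v = 0.13203×9.1²/2.8 = 3.905 years.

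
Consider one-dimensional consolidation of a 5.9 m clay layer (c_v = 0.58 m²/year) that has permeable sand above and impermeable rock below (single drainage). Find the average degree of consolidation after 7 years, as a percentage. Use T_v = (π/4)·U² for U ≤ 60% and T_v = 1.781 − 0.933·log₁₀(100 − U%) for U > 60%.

U ≈ 38.5 %

Drainage path length: H_d = H = 5.9 m (single drainage).
T_v = c_v·t/H_d² = 0.58×7/5.9² = 0.11663.
T_v = 0.11663 corresponds to the U ≤ 60% branch:
U = √(4T_v/π) = 0.3854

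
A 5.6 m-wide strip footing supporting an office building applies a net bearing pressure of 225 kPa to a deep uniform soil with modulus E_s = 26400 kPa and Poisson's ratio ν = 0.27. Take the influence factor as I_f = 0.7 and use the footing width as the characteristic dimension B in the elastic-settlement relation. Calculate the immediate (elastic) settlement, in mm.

Immediate (elastic) settlement: S_e = q·B·(1−ν²)/E_s · I_f.
S_e = 225 × 5.6 × (1 − 0.27²) / 26400 × 0.7
    = 225 × 5.6 × 0.9271 / 26400 × 0.7
    = 0.03097 m = 30.97 mm

S_e ≈ 31 mm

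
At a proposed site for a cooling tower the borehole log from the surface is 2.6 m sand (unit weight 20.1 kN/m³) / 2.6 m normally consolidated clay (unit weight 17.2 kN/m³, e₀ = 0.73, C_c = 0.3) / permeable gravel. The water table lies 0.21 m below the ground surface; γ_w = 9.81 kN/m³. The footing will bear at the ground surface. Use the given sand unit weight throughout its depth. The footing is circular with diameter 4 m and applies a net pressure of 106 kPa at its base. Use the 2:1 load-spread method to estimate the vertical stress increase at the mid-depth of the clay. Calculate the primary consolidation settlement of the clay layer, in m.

S_c ≈ 0.105 m

Mid-depth of clay below the ground surface: z = 2.6 + 2.6/2 = 3.9 m.
Total vertical stress at mid-clay: σ_v = 20.1×2.6 + 17.2×1.3 = 74.62 kPa.
Pore pressure: u = 9.81×(3.9 − 0.21) = 36.199 kPa.
Initial effective stress: σ'_0 = σ_v − u = 74.62 − 36.199 = 38.421 kPa.
Stress increase at mid-clay by the 2:1 spreading method:
Δσ ≈ qD²/(D+z)² = 106×4²/(4+3.9)² = 27.175 kPa
Final effective stress: σ'_f = σ'_0 + Δσ = 38.421 + 27.175 = 65.596 kPa.
Normally consolidated clay, so the full stress increment lies on the virgin compression line:
S_c = C_c·H/(1+e₀)·log₁₀(σ'_f/σ'_0) = 0.3×2.6/(1+0.73)×log₁₀(65.596/38.421)
    = 0.45087 × 0.23231 = 0.1047 m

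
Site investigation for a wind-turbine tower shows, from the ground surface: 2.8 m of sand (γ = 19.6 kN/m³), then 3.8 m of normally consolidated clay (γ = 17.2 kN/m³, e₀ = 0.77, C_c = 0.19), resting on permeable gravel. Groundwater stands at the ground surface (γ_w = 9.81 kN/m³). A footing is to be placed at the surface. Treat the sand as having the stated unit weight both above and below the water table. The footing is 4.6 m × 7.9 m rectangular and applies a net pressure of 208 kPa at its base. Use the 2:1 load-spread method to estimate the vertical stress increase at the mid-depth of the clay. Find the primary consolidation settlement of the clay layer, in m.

S_c ≈ 0.166 m

Mid-depth of clay below the ground surface: z = 2.8 + 3.8/2 = 4.7 m.
Total vertical stress at mid-clay: σ_v = 19.6×2.8 + 17.2×1.9 = 87.56 kPa.
Pore pressure: u = 9.81×(4.7 − 0) = 46.107 kPa.
Initial effective stress: σ'_0 = σ_v − u = 87.56 − 46.107 = 41.453 kPa.
Stress increase at mid-clay by the 2:1 spreading method:
Δσ = qBL/((B+z)(L+z)) = 208×4.6×7.9/((4.6+4.7)(7.9+4.7)) = 64.505 kPa
Final effective stress: σ'_f = σ'_0 + Δσ = 41.453 + 64.505 = 105.96 kPa.
Normally consolidated clay, so the full stress increment lies on the virgin compression line:
S_c = C_c·H/(1+e₀)·log₁₀(σ'_f/σ'_0) = 0.19×3.8/(1+0.77)×log₁₀(105.96/41.453)
    = 0.40791 × 0.40759 = 0.1663 m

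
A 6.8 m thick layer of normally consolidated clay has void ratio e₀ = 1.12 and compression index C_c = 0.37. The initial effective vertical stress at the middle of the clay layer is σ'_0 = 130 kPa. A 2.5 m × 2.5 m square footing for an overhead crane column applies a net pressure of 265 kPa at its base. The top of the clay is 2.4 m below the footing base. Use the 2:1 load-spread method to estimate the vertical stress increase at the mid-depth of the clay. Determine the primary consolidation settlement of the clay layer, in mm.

Mid-depth of clay below the footing base: z = 2.4 + 6.8/2 = 5.8 m.
Stress increase at mid-clay by the 2:1 spreading method:
Δσ = qBL/((B+z)(L+z)) = 265×2.5×2.5/((2.5+5.8)(2.5+5.8)) = 24.042 kPa
Final effective stress: σ'_f = σ'_0 + Δσ = 130 + 24.042 = 154.04 kPa.
Normally consolidated clay, so the full stress increment lies on the virgin compression line:
S_c = C_c·H/(1+e₀)·log₁₀(σ'_f/σ'_0) = 0.37×6.8/(1+1.12)×log₁₀(154.04/130)
    = 1.1868 × 0.07369 = 0.08746 m

S_c ≈ 87.5 mm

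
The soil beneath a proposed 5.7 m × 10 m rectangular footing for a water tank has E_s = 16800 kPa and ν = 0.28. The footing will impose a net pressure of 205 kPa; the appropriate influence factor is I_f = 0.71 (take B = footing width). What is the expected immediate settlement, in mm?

S_e ≈ 45.5 mm

Immediate (elastic) settlement: S_e = q·B·(1−ν²)/E_s · I_f.
S_e = 205 × 5.7 × (1 − 0.28²) / 16800 × 0.71
    = 205 × 5.7 × 0.9216 / 16800 × 0.71
    = 0.04551 m = 45.51 mm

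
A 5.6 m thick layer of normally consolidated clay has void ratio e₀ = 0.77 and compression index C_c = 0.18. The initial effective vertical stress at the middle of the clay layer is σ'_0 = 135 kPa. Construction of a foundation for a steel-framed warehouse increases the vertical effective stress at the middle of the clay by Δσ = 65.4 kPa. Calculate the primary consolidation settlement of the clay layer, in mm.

S_c ≈ 97.7 mm

Final effective stress: σ'_f = σ'_0 + Δσ = 135 + 65.4 = 200.4 kPa.
Normally consolidated clay, so the full stress increment lies on the virgin compression line:
S_c = C_c·H/(1+e₀)·log₁₀(σ'_f/σ'_0) = 0.18×5.6/(1+0.77)×log₁₀(200.4/135)
    = 0.56949 × 0.17156 = 0.0977 m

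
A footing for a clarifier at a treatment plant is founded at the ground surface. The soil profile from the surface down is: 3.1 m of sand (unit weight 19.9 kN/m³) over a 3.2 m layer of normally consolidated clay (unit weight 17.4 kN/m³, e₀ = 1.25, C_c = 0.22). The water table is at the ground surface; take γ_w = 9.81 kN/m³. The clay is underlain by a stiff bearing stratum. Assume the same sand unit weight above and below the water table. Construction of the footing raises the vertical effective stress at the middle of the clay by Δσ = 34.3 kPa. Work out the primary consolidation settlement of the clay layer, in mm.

Mid-depth of clay below the ground surface: z = 3.1 + 3.2/2 = 4.7 m.
Total vertical stress at mid-clay: σ_v = 19.9×3.1 + 17.4×1.6 = 89.53 kPa.
Pore pressure: u = 9.81×(4.7 − 0) = 46.107 kPa.
Initial effective stress: σ'_0 = σ_v − u = 89.53 − 46.107 = 43.423 kPa.
Final effective stress: σ'_f = σ'_0 + Δσ = 43.423 + 34.3 = 77.723 kPa.
Normally consolidated clay, so the full stress increment lies on the virgin compression line:
S_c = C_c·H/(1+e₀)·log₁₀(σ'_f/σ'_0) = 0.22×3.2/(1+1.25)×log₁₀(77.723/43.423)
    = 0.31289 × 0.25283 = 0.07911 m

S_c ≈ 79.1 mm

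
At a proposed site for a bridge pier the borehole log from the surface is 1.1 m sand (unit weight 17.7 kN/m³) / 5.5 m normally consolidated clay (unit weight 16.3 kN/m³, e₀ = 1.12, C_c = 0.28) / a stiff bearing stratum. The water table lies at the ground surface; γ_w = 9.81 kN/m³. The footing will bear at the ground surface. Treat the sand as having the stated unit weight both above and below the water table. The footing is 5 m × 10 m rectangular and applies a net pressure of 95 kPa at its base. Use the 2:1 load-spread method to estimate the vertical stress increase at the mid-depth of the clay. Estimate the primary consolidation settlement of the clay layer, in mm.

S_c ≈ 284 mm

Mid-depth of clay below the ground surface: z = 1.1 + 5.5/2 = 3.85 m.
Total vertical stress at mid-clay: σ_v = 17.7×1.1 + 16.3×2.75 = 64.295 kPa.
Pore pressure: u = 9.81×(3.85 − 0) = 37.769 kPa.
Initial effective stress: σ'_0 = σ_v − u = 64.295 − 37.769 = 26.526 kPa.
Stress increase at mid-clay by the 2:1 spreading method:
Δσ = qBL/((B+z)(L+z)) = 95×5×10/((5+3.85)(10+3.85)) = 38.753 kPa
Final effective stress: σ'_f = σ'_0 + Δσ = 26.526 + 38.753 = 65.279 kPa.
Normally consolidated clay, so the full stress increment lies on the virgin compression line:
S_c = C_c·H/(1+e₀)·log₁₀(σ'_f/σ'_0) = 0.28×5.5/(1+1.12)×log₁₀(65.279/26.526)
    = 0.72642 × 0.3911 = 0.2841 m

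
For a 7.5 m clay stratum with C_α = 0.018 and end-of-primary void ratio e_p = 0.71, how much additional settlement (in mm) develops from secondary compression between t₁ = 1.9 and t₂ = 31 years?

S_s ≈ 95.7 mm

Secondary compression: S_s = C_α·H/(1+e_p)·log₁₀(t₂/t₁)
S_s = 0.018×7.5/(1+0.71)×log₁₀(31/1.9)
    = 0.07895 × 1.213 = 0.09573 m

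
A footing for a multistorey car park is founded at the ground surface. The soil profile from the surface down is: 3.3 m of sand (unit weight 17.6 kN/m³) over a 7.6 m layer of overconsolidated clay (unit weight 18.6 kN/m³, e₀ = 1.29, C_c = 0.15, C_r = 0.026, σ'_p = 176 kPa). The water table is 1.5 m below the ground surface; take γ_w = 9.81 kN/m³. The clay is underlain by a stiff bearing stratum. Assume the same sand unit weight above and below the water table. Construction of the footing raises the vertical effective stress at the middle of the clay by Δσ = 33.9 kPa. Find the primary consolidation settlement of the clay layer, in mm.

Mid-depth of clay below the ground surface: z = 3.3 + 7.6/2 = 7.1 m.
Total vertical stress at mid-clay: σ_v = 17.6×3.3 + 18.6×3.8 = 128.76 kPa.
Pore pressure: u = 9.81×(7.1 − 1.5) = 54.936 kPa.
Initial effective stress: σ'_0 = σ_v − u = 128.76 − 54.936 = 73.824 kPa.
Final effective stress: σ'_f = 73.824 + 33.9 = 107.72 kPa.
σ'_f = 107.72 ≤ σ'_p = 176 kPa, so the clay remains overconsolidated and only the recompression index applies:
S_c = C_r·H/(1+e₀)·log₁₀(σ'_f/σ'_0) = 0.026×7.6/2.29×log₁₀(107.72/73.824)
    = 0.086289 × 0.1641 = 0.01416 m

S_c ≈ 14.2 mm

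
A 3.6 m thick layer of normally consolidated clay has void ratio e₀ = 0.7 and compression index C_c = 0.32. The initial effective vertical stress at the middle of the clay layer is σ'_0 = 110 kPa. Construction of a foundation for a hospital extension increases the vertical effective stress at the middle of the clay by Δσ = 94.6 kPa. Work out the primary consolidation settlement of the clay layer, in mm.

S_c ≈ 183 mm

Final effective stress: σ'_f = σ'_0 + Δσ = 110 + 94.6 = 204.6 kPa.
Normally consolidated clay, so the full stress increment lies on the virgin compression line:
S_c = C_c·H/(1+e₀)·log₁₀(σ'_f/σ'_0) = 0.32×3.6/(1+0.7)×log₁₀(204.6/110)
    = 0.67765 × 0.26951 = 0.1826 m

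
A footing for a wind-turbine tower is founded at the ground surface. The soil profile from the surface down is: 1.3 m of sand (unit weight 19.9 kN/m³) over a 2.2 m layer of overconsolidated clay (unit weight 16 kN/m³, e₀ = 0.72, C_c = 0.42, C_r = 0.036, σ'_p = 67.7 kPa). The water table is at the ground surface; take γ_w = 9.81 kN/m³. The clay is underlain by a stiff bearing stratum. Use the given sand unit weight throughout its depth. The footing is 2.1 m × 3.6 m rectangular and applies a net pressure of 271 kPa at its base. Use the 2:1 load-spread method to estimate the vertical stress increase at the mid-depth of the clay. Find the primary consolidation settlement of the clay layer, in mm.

Mid-depth of clay below the ground surface: z = 1.3 + 2.2/2 = 2.4 m.
Total vertical stress at mid-clay: σ_v = 19.9×1.3 + 16×1.1 = 43.47 kPa.
Pore pressure: u = 9.81×(2.4 − 0) = 23.544 kPa.
Initial effective stress: σ'_0 = σ_v − u = 43.47 − 23.544 = 19.926 kPa.
Stress increase at mid-clay by the 2:1 spreading method:
Δσ = qBL/((B+z)(L+z)) = 271×2.1×3.6/((2.1+2.4)(3.6+2.4)) = 75.88 kPa
Final effective stress: σ'_f = 19.926 + 75.88 = 95.806 kPa.
σ'_f = 95.806 > σ'_p = 67.7 kPa, so the stress path crosses the preconsolidation pressure — recompression up to σ'_p, then virgin compression beyond:
S_c = H/(1+e₀)·[C_r·log₁₀(σ'_p/σ'_0) + C_c·log₁₀(σ'_f/σ'_p)]
    = 2.2/1.72 × [0.036×log₁₀(67.7/19.926) + 0.42×log₁₀(95.806/67.7)]
    = 1.2791 × [0.019122 + 0.063338] = 0.1055 m

S_c ≈ 105 mm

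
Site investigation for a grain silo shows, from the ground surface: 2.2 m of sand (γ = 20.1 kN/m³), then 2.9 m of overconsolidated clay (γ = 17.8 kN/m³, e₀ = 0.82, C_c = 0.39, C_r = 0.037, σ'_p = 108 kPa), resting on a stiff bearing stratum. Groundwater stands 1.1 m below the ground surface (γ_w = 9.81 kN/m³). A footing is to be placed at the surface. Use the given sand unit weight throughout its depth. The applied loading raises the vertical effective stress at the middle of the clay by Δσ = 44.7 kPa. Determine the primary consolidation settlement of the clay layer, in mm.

Mid-depth of clay below the ground surface: z = 2.2 + 2.9/2 = 3.65 m.
Total vertical stress at mid-clay: σ_v = 20.1×2.2 + 17.8×1.45 = 70.03 kPa.
Pore pressure: u = 9.81×(3.65 − 1.1) = 25.015 kPa.
Initial effective stress: σ'_0 = σ_v − u = 70.03 − 25.015 = 45.015 kPa.
Final effective stress: σ'_f = 45.015 + 44.7 = 89.715 kPa.
σ'_f = 89.715 ≤ σ'_p = 108 kPa, so the clay remains overconsolidated and only the recompression index applies:
S_c = C_r·H/(1+e₀)·log₁₀(σ'_f/σ'_0) = 0.037×2.9/1.82×log₁₀(89.715/45.015)
    = 0.058956 × 0.29951 = 0.01766 m

S_c ≈ 17.7 mm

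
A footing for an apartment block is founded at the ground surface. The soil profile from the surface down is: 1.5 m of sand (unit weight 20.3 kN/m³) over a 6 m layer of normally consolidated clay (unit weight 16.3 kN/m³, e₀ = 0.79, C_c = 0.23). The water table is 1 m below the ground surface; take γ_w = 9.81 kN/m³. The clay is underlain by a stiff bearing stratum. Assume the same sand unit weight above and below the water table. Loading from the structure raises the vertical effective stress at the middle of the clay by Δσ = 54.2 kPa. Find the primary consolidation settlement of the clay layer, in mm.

Mid-depth of clay below the ground surface: z = 1.5 + 6/2 = 4.5 m.
Total vertical stress at mid-clay: σ_v = 20.3×1.5 + 16.3×3 = 79.35 kPa.
Pore pressure: u = 9.81×(4.5 − 1) = 34.335 kPa.
Initial effective stress: σ'_0 = σ_v − u = 79.35 − 34.335 = 45.015 kPa.
Final effective stress: σ'_f = σ'_0 + Δσ = 45.015 + 54.2 = 99.215 kPa.
Normally consolidated clay, so the full stress increment lies on the virgin compression line:
S_c = C_c·H/(1+e₀)·log₁₀(σ'_f/σ'_0) = 0.23×6/(1+0.79)×log₁₀(99.215/45.015)
    = 0.77095 × 0.34322 = 0.2646 m

S_c ≈ 265 mm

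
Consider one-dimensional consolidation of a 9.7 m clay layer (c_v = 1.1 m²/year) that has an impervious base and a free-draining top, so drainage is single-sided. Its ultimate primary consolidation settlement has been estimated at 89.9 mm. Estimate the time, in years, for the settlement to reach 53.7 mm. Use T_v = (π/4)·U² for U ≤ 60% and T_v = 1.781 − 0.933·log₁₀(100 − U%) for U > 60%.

Drainage path length: H_d = H = 9.7 m (single drainage).
U = S(t)/S_ult = 53.7/89.9 = 0.5973.
U ≤ 60%: T_v = (π/4)·U² = (π/4)×0.59733² = 0.28023.
t = T_v·H_d²/c_v = 0.28023×9.7²/1.1 = 23.97 years.

t ≈ 24 years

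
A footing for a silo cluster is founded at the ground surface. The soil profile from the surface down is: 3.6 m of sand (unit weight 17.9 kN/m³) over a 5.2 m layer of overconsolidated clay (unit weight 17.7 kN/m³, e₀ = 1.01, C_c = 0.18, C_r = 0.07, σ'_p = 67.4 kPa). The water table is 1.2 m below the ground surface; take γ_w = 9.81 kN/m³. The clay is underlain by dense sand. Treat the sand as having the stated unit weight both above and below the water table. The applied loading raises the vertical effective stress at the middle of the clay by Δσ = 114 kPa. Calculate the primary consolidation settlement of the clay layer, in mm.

S_c ≈ 201 mm

Mid-depth of clay below the ground surface: z = 3.6 + 5.2/2 = 6.2 m.
Total vertical stress at mid-clay: σ_v = 17.9×3.6 + 17.7×2.6 = 110.46 kPa.
Pore pressure: u = 9.81×(6.2 − 1.2) = 49.05 kPa.
Initial effective stress: σ'_0 = σ_v − u = 110.46 − 49.05 = 61.41 kPa.
Final effective stress: σ'_f = 61.41 + 114 = 175.41 kPa.
σ'_f = 175.41 > σ'_p = 67.4 kPa, so the stress path crosses the preconsolidation pressure — recompression up to σ'_p, then virgin compression beyond:
S_c = H/(1+e₀)·[C_r·log₁₀(σ'_p/σ'_0) + C_c·log₁₀(σ'_f/σ'_p)]
    = 5.2/2.01 × [0.07×log₁₀(67.4/61.41) + 0.18×log₁₀(175.41/67.4)]
    = 2.5871 × [0.0028295 + 0.074771] = 0.2008 m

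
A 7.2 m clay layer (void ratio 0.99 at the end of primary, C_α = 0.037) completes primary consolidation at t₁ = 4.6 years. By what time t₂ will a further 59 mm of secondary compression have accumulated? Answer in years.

t₂ ≈ 12.7 years

S_s = C_α·H/(1+e_p)·log₁₀(t₂/t₁) ⇒ log₁₀(t₂/t₁) = S_s·(1+e_p)/(C_α·H).
log₁₀(t₂/t₁) = 0.059 × (1+0.99) / (0.037×7.2) = 0.4407
t₂ = t₁ × 10^0.4407 = 4.6 × 2.759 = 12.69 years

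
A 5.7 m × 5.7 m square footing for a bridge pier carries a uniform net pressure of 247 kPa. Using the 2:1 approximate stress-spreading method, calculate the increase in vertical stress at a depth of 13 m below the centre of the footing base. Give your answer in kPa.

By the 2:1 method the load spreads at 1 horizontal : 2 vertical, so at depth z the loaded area has grown by z in each plan dimension:
Δσ = qBL/((B+z)(L+z)) = 247×5.7×5.7/((5.7+13)(5.7+13)) = 22.949 kPa

Δσ_z ≈ 22.9 kPa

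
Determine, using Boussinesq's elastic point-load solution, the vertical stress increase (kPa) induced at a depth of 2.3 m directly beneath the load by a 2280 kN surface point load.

Δσ_z ≈ 206 kPa

Boussinesq vertical stress below a point load on an elastic half-space:
Δσ_z = 3P/(2πz²) · [1 + (r/z)²]^(−5/2)
r/z = 0/2.3 = 0; [1+(r/z)²]^(−5/2) = 1.
Δσ_z = 3×2280/(2π×2.3²) × 1 = 205.79 × 1 = 205.8 kPa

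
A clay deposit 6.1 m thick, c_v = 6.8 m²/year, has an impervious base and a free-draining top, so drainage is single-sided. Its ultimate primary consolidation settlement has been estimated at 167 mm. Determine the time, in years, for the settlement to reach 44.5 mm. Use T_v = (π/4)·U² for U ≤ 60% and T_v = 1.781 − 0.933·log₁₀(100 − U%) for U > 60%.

Drainage path length: H_d = H = 6.1 m (single drainage).
U = S(t)/S_ult = 44.5/167 = 0.2665.
U ≤ 60%: T_v = (π/4)·U² = (π/4)×0.26647² = 0.055767.
t = T_v·H_d²/c_v = 0.055767×6.1²/6.8 = 0.3052 years.

t ≈ 0.305 years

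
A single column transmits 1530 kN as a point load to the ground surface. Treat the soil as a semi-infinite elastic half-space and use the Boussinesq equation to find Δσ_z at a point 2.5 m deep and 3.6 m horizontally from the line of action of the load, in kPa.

Boussinesq vertical stress below a point load on an elastic half-space:
Δσ_z = 3P/(2πz²) · [1 + (r/z)²]^(−5/2)
r/z = 3.6/2.5 = 1.44; [1+(r/z)²]^(−5/2) = 0.060378.
Δσ_z = 3×1530/(2π×2.5²) × 0.060378 = 116.88 × 0.060378 = 7.057 kPa

Δσ_z ≈ 7.06 kPa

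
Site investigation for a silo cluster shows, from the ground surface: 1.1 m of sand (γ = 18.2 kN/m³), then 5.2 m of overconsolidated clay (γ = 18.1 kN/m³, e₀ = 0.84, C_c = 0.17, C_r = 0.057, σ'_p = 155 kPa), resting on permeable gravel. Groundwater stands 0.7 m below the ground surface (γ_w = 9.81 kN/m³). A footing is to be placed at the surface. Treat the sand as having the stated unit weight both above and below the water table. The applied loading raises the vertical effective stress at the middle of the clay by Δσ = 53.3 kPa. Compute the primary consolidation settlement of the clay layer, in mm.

S_c ≈ 61.7 mm

Mid-depth of clay below the ground surface: z = 1.1 + 5.2/2 = 3.7 m.
Total vertical stress at mid-clay: σ_v = 18.2×1.1 + 18.1×2.6 = 67.08 kPa.
Pore pressure: u = 9.81×(3.7 − 0.7) = 29.43 kPa.
Initial effective stress: σ'_0 = σ_v − u = 67.08 − 29.43 = 37.65 kPa.
Final effective stress: σ'_f = 37.65 + 53.3 = 90.95 kPa.
σ'_f = 90.95 ≤ σ'_p = 155 kPa, so the clay remains overconsolidated and only the recompression index applies:
S_c = C_r·H/(1+e₀)·log₁₀(σ'_f/σ'_0) = 0.057×5.2/1.84×log₁₀(90.95/37.65)
    = 0.16109 × 0.38304 = 0.0617 m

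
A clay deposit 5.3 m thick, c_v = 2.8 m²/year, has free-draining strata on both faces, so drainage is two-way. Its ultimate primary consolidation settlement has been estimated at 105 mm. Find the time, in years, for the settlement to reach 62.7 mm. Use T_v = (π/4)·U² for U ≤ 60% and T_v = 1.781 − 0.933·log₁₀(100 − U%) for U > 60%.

Drainage path length: H_d = H/2 = 2.65 m (double drainage).
U = S(t)/S_ult = 62.7/105 = 0.5971.
U ≤ 60%: T_v = (π/4)·U² = (π/4)×0.59714² = 0.28006.
t = T_v·H_d²/c_v = 0.28006×2.65²/2.8 = 0.7024 years.

t ≈ 0.702 years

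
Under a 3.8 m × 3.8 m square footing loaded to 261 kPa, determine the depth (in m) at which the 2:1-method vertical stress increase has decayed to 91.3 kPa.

2:1 spreading — at depth z the loaded area has grown by z in each plan dimension:
qB²/(B+z)² = Δσ_z ⇒ z = B(√(q/Δσ_z) − 1) = 3.8×(√(261/91.3) − 1) = 2.625 m

z ≈ 2.62 m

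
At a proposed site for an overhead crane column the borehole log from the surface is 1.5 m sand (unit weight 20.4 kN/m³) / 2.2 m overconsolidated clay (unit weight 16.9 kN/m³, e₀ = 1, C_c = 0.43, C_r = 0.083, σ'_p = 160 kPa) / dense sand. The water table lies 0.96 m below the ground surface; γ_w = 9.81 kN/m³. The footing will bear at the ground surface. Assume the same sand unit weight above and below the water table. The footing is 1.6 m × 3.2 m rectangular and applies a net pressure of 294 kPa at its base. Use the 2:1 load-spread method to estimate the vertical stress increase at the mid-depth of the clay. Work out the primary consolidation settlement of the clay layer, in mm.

S_c ≈ 41.8 mm

Mid-depth of clay below the ground surface: z = 1.5 + 2.2/2 = 2.6 m.
Total vertical stress at mid-clay: σ_v = 20.4×1.5 + 16.9×1.1 = 49.19 kPa.
Pore pressure: u = 9.81×(2.6 − 0.96) = 16.088 kPa.
Initial effective stress: σ'_0 = σ_v − u = 49.19 − 16.088 = 33.102 kPa.
Stress increase at mid-clay by the 2:1 spreading method:
Δσ = qBL/((B+z)(L+z)) = 294×1.6×3.2/((1.6+2.6)(3.2+2.6)) = 61.793 kPa
Final effective stress: σ'_f = 33.102 + 61.793 = 94.895 kPa.
σ'_f = 94.895 ≤ σ'_p = 160 kPa, so the clay remains overconsolidated and only the recompression index applies:
S_c = C_r·H/(1+e₀)·log₁₀(σ'_f/σ'_0) = 0.083×2.2/2×log₁₀(94.895/33.102)
    = 0.0913 × 0.45739 = 0.04176 m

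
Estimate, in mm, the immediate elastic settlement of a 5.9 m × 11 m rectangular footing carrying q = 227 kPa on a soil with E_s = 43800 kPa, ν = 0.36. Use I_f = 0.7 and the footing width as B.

Immediate (elastic) settlement: S_e = q·B·(1−ν²)/E_s · I_f.
S_e = 227 × 5.9 × (1 − 0.36²) / 43800 × 0.7
    = 227 × 5.9 × 0.8704 / 43800 × 0.7
    = 0.01863 m = 18.63 mm

S_e ≈ 18.6 mm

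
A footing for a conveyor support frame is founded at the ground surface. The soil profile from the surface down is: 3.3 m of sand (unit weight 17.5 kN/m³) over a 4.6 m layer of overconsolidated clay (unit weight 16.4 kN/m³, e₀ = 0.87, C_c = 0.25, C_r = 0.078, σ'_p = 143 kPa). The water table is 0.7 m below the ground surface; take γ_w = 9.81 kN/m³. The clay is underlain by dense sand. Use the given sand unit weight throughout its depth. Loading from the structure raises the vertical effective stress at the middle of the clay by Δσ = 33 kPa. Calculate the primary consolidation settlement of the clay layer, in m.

S_c ≈ 0.044 m

Mid-depth of clay below the ground surface: z = 3.3 + 4.6/2 = 5.6 m.
Total vertical stress at mid-clay: σ_v = 17.5×3.3 + 16.4×2.3 = 95.47 kPa.
Pore pressure: u = 9.81×(5.6 − 0.7) = 48.069 kPa.
Initial effective stress: σ'_0 = σ_v − u = 95.47 − 48.069 = 47.401 kPa.
Final effective stress: σ'_f = 47.401 + 33 = 80.401 kPa.
σ'_f = 80.401 ≤ σ'_p = 143 kPa, so the clay remains overconsolidated and only the recompression index applies:
S_c = C_r·H/(1+e₀)·log₁₀(σ'_f/σ'_0) = 0.078×4.6/1.87×log₁₀(80.401/47.401)
    = 0.19187 × 0.22947 = 0.04403 m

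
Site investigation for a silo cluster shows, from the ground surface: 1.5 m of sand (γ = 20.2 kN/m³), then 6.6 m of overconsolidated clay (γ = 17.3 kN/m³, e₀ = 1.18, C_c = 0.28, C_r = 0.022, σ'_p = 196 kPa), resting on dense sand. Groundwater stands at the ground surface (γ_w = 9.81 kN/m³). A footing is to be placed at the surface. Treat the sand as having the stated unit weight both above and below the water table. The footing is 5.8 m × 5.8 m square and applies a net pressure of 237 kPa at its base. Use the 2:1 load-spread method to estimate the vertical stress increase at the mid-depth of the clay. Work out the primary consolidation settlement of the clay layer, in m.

Mid-depth of clay below the ground surface: z = 1.5 + 6.6/2 = 4.8 m.
Total vertical stress at mid-clay: σ_v = 20.2×1.5 + 17.3×3.3 = 87.39 kPa.
Pore pressure: u = 9.81×(4.8 − 0) = 47.088 kPa.
Initial effective stress: σ'_0 = σ_v − u = 87.39 − 47.088 = 40.302 kPa.
Stress increase at mid-clay by the 2:1 spreading method:
Δσ = qBL/((B+z)(L+z)) = 237×5.8×5.8/((5.8+4.8)(5.8+4.8)) = 70.957 kPa
Final effective stress: σ'_f = 40.302 + 70.957 = 111.26 kPa.
σ'_f = 111.26 ≤ σ'_p = 196 kPa, so the clay remains overconsolidated and only the recompression index applies:
S_c = C_r·H/(1+e₀)·log₁₀(σ'_f/σ'_0) = 0.022×6.6/2.18×log₁₀(111.26/40.302)
    = 0.066605 × 0.44101 = 0.02937 m

S_c ≈ 0.0294 m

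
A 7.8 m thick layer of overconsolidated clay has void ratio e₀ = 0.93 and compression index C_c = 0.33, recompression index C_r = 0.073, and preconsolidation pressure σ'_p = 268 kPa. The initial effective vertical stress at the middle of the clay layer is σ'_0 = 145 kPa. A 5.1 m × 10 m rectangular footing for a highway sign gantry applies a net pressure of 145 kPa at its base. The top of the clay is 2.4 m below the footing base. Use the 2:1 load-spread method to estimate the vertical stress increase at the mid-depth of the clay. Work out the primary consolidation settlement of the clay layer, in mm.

Mid-depth of clay below the footing base: z = 2.4 + 7.8/2 = 6.3 m.
Stress increase at mid-clay by the 2:1 spreading method:
Δσ = qBL/((B+z)(L+z)) = 145×5.1×10/((5.1+6.3)(10+6.3)) = 39.797 kPa
Final effective stress: σ'_f = 145 + 39.797 = 184.8 kPa.
σ'_f = 184.8 ≤ σ'_p = 268 kPa, so the clay remains overconsolidated and only the recompression index applies:
S_c = C_r·H/(1+e₀)·log₁₀(σ'_f/σ'_0) = 0.073×7.8/1.93×log₁₀(184.8/145)
    = 0.29503 × 0.10533 = 0.03108 m

S_c ≈ 31.1 mm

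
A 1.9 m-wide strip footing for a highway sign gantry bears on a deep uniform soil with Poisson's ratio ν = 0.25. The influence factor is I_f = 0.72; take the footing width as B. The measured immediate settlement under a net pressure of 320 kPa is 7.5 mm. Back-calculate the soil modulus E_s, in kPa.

S_e = q·B·(1−ν²)/E_s · I_f  ⇒  E_s = q·B·(1−ν²)·I_f / S_e.
E_s = 320 × 1.9 × 0.9375 × 0.72 / 0.0075 = 54720 kPa

E_s ≈ 54700 kPa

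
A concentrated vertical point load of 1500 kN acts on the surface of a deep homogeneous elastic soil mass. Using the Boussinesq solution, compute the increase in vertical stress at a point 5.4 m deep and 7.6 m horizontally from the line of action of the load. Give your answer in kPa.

Boussinesq vertical stress below a point load on an elastic half-space:
Δσ_z = 3P/(2πz²) · [1 + (r/z)²]^(−5/2)
r/z = 7.6/5.4 = 1.4074; [1+(r/z)²]^(−5/2) = 0.065188.
Δσ_z = 3×1500/(2π×5.4²) × 0.065188 = 24.561 × 0.065188 = 1.601 kPa

Δσ_z ≈ 1.6 kPa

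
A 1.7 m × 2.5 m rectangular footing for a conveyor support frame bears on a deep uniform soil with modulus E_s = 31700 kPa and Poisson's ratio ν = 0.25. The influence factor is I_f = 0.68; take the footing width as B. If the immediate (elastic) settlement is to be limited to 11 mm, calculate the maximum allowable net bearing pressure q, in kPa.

q ≈ 322 kPa

S_e = q·B·(1−ν²)/E_s · I_f  ⇒  q = S_e·E_s / (B·(1−ν²)·I_f).
q = 0.011 × 31700 / (1.7 × 0.9375 × 0.68) = 321.8 kPa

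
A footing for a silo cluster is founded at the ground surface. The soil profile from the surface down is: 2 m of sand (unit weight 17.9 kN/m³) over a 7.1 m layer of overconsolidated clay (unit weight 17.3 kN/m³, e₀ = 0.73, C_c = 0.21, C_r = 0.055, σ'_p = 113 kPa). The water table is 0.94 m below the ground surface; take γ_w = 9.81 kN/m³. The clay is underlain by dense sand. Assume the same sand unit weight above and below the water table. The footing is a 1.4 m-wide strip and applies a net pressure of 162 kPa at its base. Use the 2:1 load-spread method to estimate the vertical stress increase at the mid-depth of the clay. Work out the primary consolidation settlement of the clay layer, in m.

S_c ≈ 0.0478 m

Mid-depth of clay below the ground surface: z = 2 + 7.1/2 = 5.55 m.
Total vertical stress at mid-clay: σ_v = 17.9×2 + 17.3×3.55 = 97.215 kPa.
Pore pressure: u = 9.81×(5.55 − 0.94) = 45.224 kPa.
Initial effective stress: σ'_0 = σ_v − u = 97.215 − 45.224 = 51.991 kPa.
Stress increase at mid-clay by the 2:1 spreading method:
Δσ = qB/(B+z) = 162×1.4/(1.4+5.55) = 32.633 kPa
Final effective stress: σ'_f = 51.991 + 32.633 = 84.624 kPa.
σ'_f = 84.624 ≤ σ'_p = 113 kPa, so the clay remains overconsolidated and only the recompression index applies:
S_c = C_r·H/(1+e₀)·log₁₀(σ'_f/σ'_0) = 0.055×7.1/1.73×log₁₀(84.624/51.991)
    = 0.22572 × 0.21157 = 0.04776 m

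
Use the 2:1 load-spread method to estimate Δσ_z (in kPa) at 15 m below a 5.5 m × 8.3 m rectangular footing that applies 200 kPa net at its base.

Δσ_z ≈ 19.1 kPa

By the 2:1 method the load spreads at 1 horizontal : 2 vertical, so at depth z the loaded area has grown by z in each plan dimension:
Δσ = qBL/((B+z)(L+z)) = 200×5.5×8.3/((5.5+15)(8.3+15)) = 19.114 kPa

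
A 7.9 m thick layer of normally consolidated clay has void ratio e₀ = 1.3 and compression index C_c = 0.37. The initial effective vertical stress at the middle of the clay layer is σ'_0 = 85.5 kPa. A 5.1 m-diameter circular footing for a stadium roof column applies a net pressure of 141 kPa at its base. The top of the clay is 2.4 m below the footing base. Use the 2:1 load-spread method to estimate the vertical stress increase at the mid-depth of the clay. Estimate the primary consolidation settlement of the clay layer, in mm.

Mid-depth of clay below the footing base: z = 2.4 + 7.9/2 = 6.35 m.
Stress increase at mid-clay by the 2:1 spreading method:
Δσ ≈ qD²/(D+z)² = 141×5.1²/(5.1+6.35)² = 27.974 kPa
Final effective stress: σ'_f = σ'_0 + Δσ = 85.5 + 27.974 = 113.47 kPa.
Normally consolidated clay, so the full stress increment lies on the virgin compression line:
S_c = C_c·H/(1+e₀)·log₁₀(σ'_f/σ'_0) = 0.37×7.9/(1+1.3)×log₁₀(113.47/85.5)
    = 1.2709 × 0.12291 = 0.1562 m

S_c ≈ 156 mm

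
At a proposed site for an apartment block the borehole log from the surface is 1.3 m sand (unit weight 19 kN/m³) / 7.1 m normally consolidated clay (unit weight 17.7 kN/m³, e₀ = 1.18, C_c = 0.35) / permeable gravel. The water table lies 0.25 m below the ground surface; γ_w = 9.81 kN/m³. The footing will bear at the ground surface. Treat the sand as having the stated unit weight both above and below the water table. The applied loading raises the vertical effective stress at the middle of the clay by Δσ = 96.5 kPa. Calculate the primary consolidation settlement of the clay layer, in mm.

Mid-depth of clay below the ground surface: z = 1.3 + 7.1/2 = 4.85 m.
Total vertical stress at mid-clay: σ_v = 19×1.3 + 17.7×3.55 = 87.535 kPa.
Pore pressure: u = 9.81×(4.85 − 0.25) = 45.126 kPa.
Initial effective stress: σ'_0 = σ_v − u = 87.535 − 45.126 = 42.409 kPa.
Final effective stress: σ'_f = σ'_0 + Δσ = 42.409 + 96.5 = 138.91 kPa.
Normally consolidated clay, so the full stress increment lies on the virgin compression line:
S_c = C_c·H/(1+e₀)·log₁₀(σ'_f/σ'_0) = 0.35×7.1/(1+1.18)×log₁₀(138.91/42.409)
    = 1.1399 × 0.51528 = 0.5874 m

S_c ≈ 587 mm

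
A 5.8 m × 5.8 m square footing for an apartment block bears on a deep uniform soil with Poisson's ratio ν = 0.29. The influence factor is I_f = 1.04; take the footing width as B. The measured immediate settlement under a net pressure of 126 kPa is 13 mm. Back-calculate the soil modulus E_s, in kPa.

E_s ≈ 53500 kPa

S_e = q·B·(1−ν²)/E_s · I_f  ⇒  E_s = q·B·(1−ν²)·I_f / S_e.
E_s = 126 × 5.8 × 0.9159 × 1.04 / 0.013 = 53550 kPa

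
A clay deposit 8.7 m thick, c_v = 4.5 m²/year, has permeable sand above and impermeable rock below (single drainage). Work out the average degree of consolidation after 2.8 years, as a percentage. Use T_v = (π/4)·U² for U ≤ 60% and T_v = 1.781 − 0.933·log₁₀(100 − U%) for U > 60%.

U ≈ 46 %

Drainage path length: H_d = H = 8.7 m (single drainage).
T_v = c_v·t/H_d² = 4.5×2.8/8.7² = 0.16647.
T_v = 0.16647 corresponds to the U ≤ 60% branch:
U = √(4T_v/π) = 0.4604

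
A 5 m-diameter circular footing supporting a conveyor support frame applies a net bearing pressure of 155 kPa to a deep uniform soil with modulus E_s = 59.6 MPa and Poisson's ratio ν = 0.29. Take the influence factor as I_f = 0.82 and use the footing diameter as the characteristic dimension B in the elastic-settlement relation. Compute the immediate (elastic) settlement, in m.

S_e ≈ 0.00977 m

Immediate (elastic) settlement: S_e = q·B·(1−ν²)/E_s · I_f.
E_s = 59.6 MPa = 59600 kPa.
S_e = 155 × 5 × (1 − 0.29²) / 59600 × 0.82
    = 155 × 5 × 0.9159 / 59600 × 0.82
    = 0.009766 m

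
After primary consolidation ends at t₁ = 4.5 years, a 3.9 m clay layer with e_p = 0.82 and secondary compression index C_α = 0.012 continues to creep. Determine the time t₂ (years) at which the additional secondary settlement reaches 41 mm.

t₂ ≈ 177 years

S_s = C_α·H/(1+e_p)·log₁₀(t₂/t₁) ⇒ log₁₀(t₂/t₁) = S_s·(1+e_p)/(C_α·H).
log₁₀(t₂/t₁) = 0.041 × (1+0.82) / (0.012×3.9) = 1.594
t₂ = t₁ × 10^1.594 = 4.5 × 39.3 = 176.9 years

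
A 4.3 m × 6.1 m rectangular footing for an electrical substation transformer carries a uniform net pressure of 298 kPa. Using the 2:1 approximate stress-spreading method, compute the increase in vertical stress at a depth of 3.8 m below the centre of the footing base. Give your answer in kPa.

By the 2:1 method the load spreads at 1 horizontal : 2 vertical, so at depth z the loaded area has grown by z in each plan dimension:
Δσ = qBL/((B+z)(L+z)) = 298×4.3×6.1/((4.3+3.8)(6.1+3.8)) = 97.475 kPa

Δσ_z ≈ 97.5 kPa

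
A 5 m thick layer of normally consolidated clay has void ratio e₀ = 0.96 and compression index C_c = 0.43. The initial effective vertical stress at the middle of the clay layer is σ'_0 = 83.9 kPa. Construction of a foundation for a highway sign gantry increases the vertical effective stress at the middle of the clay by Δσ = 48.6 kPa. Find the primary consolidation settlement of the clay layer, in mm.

S_c ≈ 218 mm

Final effective stress: σ'_f = σ'_0 + Δσ = 83.9 + 48.6 = 132.5 kPa.
Normally consolidated clay, so the full stress increment lies on the virgin compression line:
S_c = C_c·H/(1+e₀)·log₁₀(σ'_f/σ'_0) = 0.43×5/(1+0.96)×log₁₀(132.5/83.9)
    = 1.0969 × 0.19845 = 0.2177 m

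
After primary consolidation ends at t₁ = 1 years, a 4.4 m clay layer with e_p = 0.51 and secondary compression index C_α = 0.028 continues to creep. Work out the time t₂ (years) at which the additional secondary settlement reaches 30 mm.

S_s = C_α·H/(1+e_p)·log₁₀(t₂/t₁) ⇒ log₁₀(t₂/t₁) = S_s·(1+e_p)/(C_α·H).
log₁₀(t₂/t₁) = 0.03 × (1+0.51) / (0.028×4.4) = 0.3677
t₂ = t₁ × 10^0.3677 = 1 × 2.332 = 2.332 years

t₂ ≈ 2.33 years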